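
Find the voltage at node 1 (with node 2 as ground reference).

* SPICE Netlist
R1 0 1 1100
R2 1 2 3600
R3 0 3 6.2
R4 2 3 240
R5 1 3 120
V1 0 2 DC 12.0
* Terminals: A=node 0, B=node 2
Nodal analysis, taking node 2 as the 0 V reference.
Source V1 fixes V_0 = 12 V.
KCL at each unknown node (sum of currents leaving = 0; resistances in Ω):
  Node 1: (V_1 - 12)/1100 + (V_1 - 0)/3600 + (V_1 - V_3)/120 = 0
  Node 3: (V_3 - 12)/6.2 + (V_3 - 0)/240 + (V_3 - V_1)/120 = 0
Collecting terms (coefficients in siemens):
  0.00952·V_1 - 0.008333·V_3 = 0.01091
  0.1738·V_3 - 0.008333·V_1 = 1.935
Determinant D = (0.00952)(0.1738) - (-0.008333)(-0.008333) = 0.001585
V_1 = [(0.01091)(0.1738) - (-0.008333)(1.935)]/D = 11.37 V
V_3 = [(0.00952)(1.935) - (0.01091)(-0.008333)]/D = 11.68 V
The requested potential is V_1 = 11.37 V.

Final answer: V_1 = 11.37 V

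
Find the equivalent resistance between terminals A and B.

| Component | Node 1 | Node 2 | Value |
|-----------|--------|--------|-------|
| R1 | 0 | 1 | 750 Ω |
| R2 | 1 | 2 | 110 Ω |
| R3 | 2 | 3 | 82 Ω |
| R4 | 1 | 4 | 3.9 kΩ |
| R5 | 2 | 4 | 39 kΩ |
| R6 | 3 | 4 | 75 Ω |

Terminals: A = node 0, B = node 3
The network is not a plain series/parallel combination. Inject a 1 A test current into terminal A (node 0) and return it from terminal B (node 3); then R_eq = V_A / (1 A).
Nodal analysis, taking node 3 as the 0 V reference.
Current source I_test pushes 1 A into node 0 and draws it out of node 3.
KCL at each unknown node (sum of currents leaving = 0; resistances in Ω):
  Node 0: (V_0 - V_1)/750 - 1 = 0
  Node 1: (V_1 - V_0)/750 + (V_1 - V_2)/110 + (V_1 - V_4)/3900 = 0
  Node 2: (V_2 - V_1)/110 + (V_2 - 0)/82 + (V_2 - V_4)/39000 = 0
  Node 4: (V_4 - V_1)/3900 + (V_4 - V_2)/39000 + (V_4 - 0)/75 = 0
Collecting terms (coefficients in siemens):
  0.001333·V_0 - 0.001333·V_1 = 1
  0.01068·V_1 - 0.001333·V_0 - 0.009091·V_2 - 0.0002564·V_4 = 0
  0.02131·V_2 - 0.009091·V_1 - 0.00002564·V_4 = 0
  0.01362·V_4 - 0.0002564·V_1 - 0.00002564·V_2 = 0
Solving these 4 simultaneous equations (Gaussian elimination) gives:
  V_0 = 933 V, V_1 = 183 V, V_2 = 78.07 V, V_4 = 3.594 V
R_eq = V_0 / 1 A = 933 Ω

Final answer: 933 Ω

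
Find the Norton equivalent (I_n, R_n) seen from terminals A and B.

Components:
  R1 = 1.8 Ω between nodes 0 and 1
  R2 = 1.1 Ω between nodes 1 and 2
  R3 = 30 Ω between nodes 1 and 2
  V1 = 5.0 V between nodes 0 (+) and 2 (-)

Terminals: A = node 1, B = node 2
Find the Thévenin equivalent first; then I_n = V_th/R_th and R_n = R_th.
Step 1 — V_th is the open-circuit voltage V_A - V_B (nothing connected across the terminals).
Nodal analysis, taking node 2 as the 0 V reference.
Source V1 fixes V_0 = 5 V.
KCL at each unknown node (sum of currents leaving = 0; resistances in Ω):
  Node 1: (V_1 - 5)/1.8 + (V_1 - 0)/1.1 + (V_1 - 0)/30 = 0
Collecting terms: 1.498 × V_1 = 2.778  =>  V_1 = 1.854 V
V_th = V_1 - V_2 = 1.854 - 0 = 1.854 V
Step 2 — R_th: zero the source — replace V1 by a short circuit (node 2 merges into node 0) — and find the resistance seen between A (node 1) and B (node 0).
Reduce the network between node 1 (A) and node 0 (B) by series/parallel combination:
  Rp1 = R1 ‖ R2 ‖ R3 (parallel, all between nodes 0 and 1) = 1/(1/1.8 + 1/1.1 + 1/30) = 0.6676 Ω
R_th = 0.6676 Ω
I_n = V_th/R_th = 1.854/0.6676 = 2.778 A, and R_n = R_th = 0.6676 Ω

Final answer: I_n = 2.778 A, R_n = 0.6676 Ω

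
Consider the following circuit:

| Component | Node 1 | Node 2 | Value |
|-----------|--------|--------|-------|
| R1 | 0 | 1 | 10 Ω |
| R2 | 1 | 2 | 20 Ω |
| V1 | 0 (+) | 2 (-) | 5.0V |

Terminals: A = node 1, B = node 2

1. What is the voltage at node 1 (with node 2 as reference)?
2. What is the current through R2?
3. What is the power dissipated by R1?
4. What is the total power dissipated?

Nodal analysis, taking node 2 as the 0 V reference.
Source V1 fixes V_0 = 5 V.
KCL at each unknown node (sum of currents leaving = 0; resistances in Ω):
  Node 1: (V_1 - 5)/10 + (V_1 - 0)/20 = 0
Collecting terms: 0.15 × V_1 = 0.5  =>  V_1 = 3.333 V
Part 1:
  Read off the nodal solution: V_1 = 3.333 V
Part 2:
  I_R2 = (V_1 - V_2)/R2 = (3.333 - 0)/20 = 0.1667 A
  Magnitude: I_R2 = 0.1667 A
Part 3:
  I_R1 = (V_0 - V_1)/R1 = (5 - 3.333)/10 = 0.1667 A
  P_R1 = I_R1² × R1 = (0.1667)² × 10 = 0.2778 W
Part 4:
  Power in each resistor, P = (ΔV)²/R:
    P_R1 = (5 - 3.333)²/10 = 0.2778 W
    P_R2 = (3.333 - 0)²/20 = 0.5556 W
  P_total = P_R1 + P_R2 = 0.8333 W

Final answers:
1. V_1 = 3.333 V
2. I_R2 = 0.1667 A
3. P_R1 = 0.2778 W
4. P_total = 0.8333 W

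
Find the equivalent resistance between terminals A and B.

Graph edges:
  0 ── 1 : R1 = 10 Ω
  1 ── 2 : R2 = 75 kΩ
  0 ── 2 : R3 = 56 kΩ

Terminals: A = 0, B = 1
Reduce the network between node 0 (A) and node 1 (B) by series/parallel combination:
  Rs1 = R3 + R2 (series, joined only at node 2) = 56000 + 75000 = 131000 Ω
  Rp1 = R1 ‖ Rs1 (parallel, both between nodes 0 and 1) = 1/(1/10 + 1/131000) = 9.999 Ω
R_eq = 9.999 Ω

Final answer: 9.999 Ω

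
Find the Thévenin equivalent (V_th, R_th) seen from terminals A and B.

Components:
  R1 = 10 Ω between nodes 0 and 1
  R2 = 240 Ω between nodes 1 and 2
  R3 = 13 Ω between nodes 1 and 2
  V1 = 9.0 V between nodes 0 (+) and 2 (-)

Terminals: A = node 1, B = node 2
Step 1 — V_th is the open-circuit voltage V_A - V_B (nothing connected across the terminals).
Nodal analysis, taking node 2 as the 0 V reference.
Source V1 fixes V_0 = 9 V.
KCL at each unknown node (sum of currents leaving = 0; resistances in Ω):
  Node 1: (V_1 - 9)/10 + (V_1 - 0)/240 + (V_1 - 0)/13 = 0
Collecting terms: 0.1811 × V_1 = 0.9  =>  V_1 = 4.97 V
V_th = V_1 - V_2 = 4.97 - 0 = 4.97 V
Step 2 — R_th: zero the source — replace V1 by a short circuit (node 2 merges into node 0) — and find the resistance seen between A (node 1) and B (node 0).
Reduce the network between node 1 (A) and node 0 (B) by series/parallel combination:
  Rp1 = R1 ‖ R2 ‖ R3 (parallel, all between nodes 0 and 1) = 1/(1/10 + 1/240 + 1/13) = 5.522 Ω
R_th = 5.522 Ω

Final answer: V_th = 4.97 V, R_th = 5.522 Ω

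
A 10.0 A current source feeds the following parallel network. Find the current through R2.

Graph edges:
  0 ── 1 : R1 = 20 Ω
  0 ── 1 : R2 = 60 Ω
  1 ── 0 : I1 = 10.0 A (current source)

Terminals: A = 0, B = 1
All resistors sit directly between nodes 0 and 1, so they are in parallel and share one voltage V; the full source current 10 A splits among them.
1/R_par = 1/20 + 1/60 = 0.06667 S  =>  R_par = 15 Ω
V = I × R_par = 10 × 15 = 150 V
I_R2 = V/R2 = 150/60 = 2.5 A

Final answer: 2.5 A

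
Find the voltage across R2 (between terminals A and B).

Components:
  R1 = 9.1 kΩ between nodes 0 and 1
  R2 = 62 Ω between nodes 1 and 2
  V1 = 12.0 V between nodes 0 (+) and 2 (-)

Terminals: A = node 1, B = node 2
R1 and R2 are in series across V1 (node 0 → node 1 → node 2), and the output A–B is taken across R2, so this is a voltage divider.
Series current: I = V1/(R1 + R2) = 12/(9100 + 62) = 12/9162 = 0.00131 A
V_R2 = I × R2 = V1 × R2/(R1 + R2) = 12 × 62/9162 = 0.0812 V

Final answer: 0.0812 V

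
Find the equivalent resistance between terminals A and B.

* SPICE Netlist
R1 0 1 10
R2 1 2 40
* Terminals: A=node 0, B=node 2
Reduce the network between node 0 (A) and node 2 (B) by series/parallel combination:
  Rs1 = R1 + R2 (series, joined only at node 1) = 10 + 40 = 50 Ω
R_eq = 50 Ω

Final answer: 50 Ω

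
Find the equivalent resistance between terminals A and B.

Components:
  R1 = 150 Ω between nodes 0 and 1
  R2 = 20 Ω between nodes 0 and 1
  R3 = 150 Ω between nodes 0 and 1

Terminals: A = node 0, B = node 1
Reduce the network between node 0 (A) and node 1 (B) by series/parallel combination:
  Rp1 = R1 ‖ R2 ‖ R3 (parallel, all between nodes 0 and 1) = 1/(1/150 + 1/20 + 1/150) = 15.79 Ω
R_eq = 15.79 Ω

Final answer: 15.79 Ω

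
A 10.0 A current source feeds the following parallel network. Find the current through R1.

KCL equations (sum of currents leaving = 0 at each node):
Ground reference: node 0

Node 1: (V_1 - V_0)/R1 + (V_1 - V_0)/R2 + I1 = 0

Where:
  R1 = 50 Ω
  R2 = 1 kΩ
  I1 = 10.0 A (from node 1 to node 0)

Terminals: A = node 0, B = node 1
All resistors sit directly between nodes 0 and 1, so they are in parallel and share one voltage V; the full source current 10 A splits among them.
1/R_par = 1/50 + 1/1000 = 0.021 S  =>  R_par = 47.62 Ω
V = I × R_par = 10 × 47.62 = 476.2 V
I_R1 = V/R1 = 476.2/50 = 9.524 A

Final answer: 9.524 A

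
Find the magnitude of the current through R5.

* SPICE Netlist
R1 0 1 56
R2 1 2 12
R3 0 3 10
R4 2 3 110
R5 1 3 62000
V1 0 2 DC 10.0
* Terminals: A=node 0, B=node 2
Nodal analysis, taking node 2 as the 0 V reference.
Source V1 fixes V_0 = 10 V.
KCL at each unknown node (sum of currents leaving = 0; resistances in Ω):
  Node 1: (V_1 - 10)/56 + (V_1 - 0)/12 + (V_1 - V_3)/62000 = 0
  Node 3: (V_3 - 10)/10 + (V_3 - 0)/110 + (V_3 - V_1)/62000 = 0
Collecting terms (coefficients in siemens):
  0.1012·V_1 - 0.00001613·V_3 = 0.1786
  0.1091·V_3 - 0.00001613·V_1 = 1
Determinant D = (0.1012)(0.1091) - (-0.00001613)(-0.00001613) = 0.01104
V_1 = [(0.1786)(0.1091) - (-0.00001613)(1)]/D = 1.766 V
V_3 = [(0.1012)(1) - (0.1786)(-0.00001613)]/D = 9.166 V
I_R5 = (V_1 - V_3)/R5 = (1.766 - 9.166)/62000 = -0.0001193 A
|I_R5| = 0.0001193 A

Final answer: |I_R5| = 0.0001193 A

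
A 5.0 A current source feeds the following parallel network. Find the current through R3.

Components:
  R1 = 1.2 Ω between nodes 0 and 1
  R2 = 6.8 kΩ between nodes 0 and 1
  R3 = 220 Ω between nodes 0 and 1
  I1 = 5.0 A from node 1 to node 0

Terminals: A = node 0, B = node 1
All resistors sit directly between nodes 0 and 1, so they are in parallel and share one voltage V; the full source current 5 A splits among them.
1/R_par = 1/1.2 + 1/6800 + 1/220 = 0.838 S  =>  R_par = 1.193 Ω
V = I × R_par = 5 × 1.193 = 5.966 V
I_R3 = V/R3 = 5.966/220 = 0.02712 A

Final answer: 0.02712 A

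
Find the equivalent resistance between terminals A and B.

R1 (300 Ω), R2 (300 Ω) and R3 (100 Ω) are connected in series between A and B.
Reduce the network between node 0 (A) and node 3 (B) by series/parallel combination:
  Rs1 = R1 + R2 (series, joined only at node 1) = 300 + 300 = 600 Ω
  Rs2 = R3 + Rs1 (series, joined only at node 2) = 100 + 600 = 700 Ω
R_eq = 700 Ω

Final answer: 700 Ω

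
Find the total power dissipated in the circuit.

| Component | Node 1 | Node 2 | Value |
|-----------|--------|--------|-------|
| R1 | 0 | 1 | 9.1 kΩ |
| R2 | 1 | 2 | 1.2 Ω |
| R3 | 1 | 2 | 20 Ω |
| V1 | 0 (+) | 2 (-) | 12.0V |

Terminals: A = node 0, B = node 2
Nodal analysis, taking node 2 as the 0 V reference.
Source V1 fixes V_0 = 12 V.
KCL at each unknown node (sum of currents leaving = 0; resistances in Ω):
  Node 1: (V_1 - 12)/9100 + (V_1 - 0)/1.2 + (V_1 - 0)/20 = 0
Collecting terms: 0.8834 × V_1 = 0.001319  =>  V_1 = 0.001493 V
Power in each resistor, P = (ΔV)²/R:
  P_R1 = (12 - 0.001493)²/9100 = 0.01582 W
  P_R2 = (0.001493 - 0)²/1.2 = 0.000001857 W
  P_R3 = (0.001493 - 0)²/20 = 0.0000001114 W
P_total = P_R1 + P_R2 + P_R3 = 0.01582 W

Final answer: 0.01582 W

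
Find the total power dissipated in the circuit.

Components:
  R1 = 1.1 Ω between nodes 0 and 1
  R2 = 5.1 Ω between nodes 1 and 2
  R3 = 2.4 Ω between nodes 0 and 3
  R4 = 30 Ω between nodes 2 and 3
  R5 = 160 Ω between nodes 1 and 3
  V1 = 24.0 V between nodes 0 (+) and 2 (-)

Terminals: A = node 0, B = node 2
Nodal analysis, taking node 2 as the 0 V reference.
Source V1 fixes V_0 = 24 V.
KCL at each unknown node (sum of currents leaving = 0; resistances in Ω):
  Node 1: (V_1 - 24)/1.1 + (V_1 - 0)/5.1 + (V_1 - V_3)/160 = 0
  Node 3: (V_3 - 24)/2.4 + (V_3 - 0)/30 + (V_3 - V_1)/160 = 0
Collecting terms (coefficients in siemens):
  1.111·V_1 - 0.00625·V_3 = 21.82
  0.4562·V_3 - 0.00625·V_1 = 10
Determinant D = (1.111)(0.4562) - (-0.00625)(-0.00625) = 0.507
V_1 = [(21.82)(0.4562) - (-0.00625)(10)]/D = 19.76 V
V_3 = [(1.111)(10) - (21.82)(-0.00625)]/D = 22.19 V
Power in each resistor, P = (ΔV)²/R:
  P_R1 = (24 - 19.76)²/1.1 = 16.38 W
  P_R2 = (19.76 - 0)²/5.1 = 76.53 W
  P_R3 = (24 - 22.19)²/2.4 = 1.367 W
  P_R4 = (0 - 22.19)²/30 = 16.41 W
  P_R5 = (19.76 - 22.19)²/160 = 0.03699 W
P_total = P_R1 + P_R2 + P_R3 + P_R4 + P_R5 = 110.7 W

Final answer: 110.7 W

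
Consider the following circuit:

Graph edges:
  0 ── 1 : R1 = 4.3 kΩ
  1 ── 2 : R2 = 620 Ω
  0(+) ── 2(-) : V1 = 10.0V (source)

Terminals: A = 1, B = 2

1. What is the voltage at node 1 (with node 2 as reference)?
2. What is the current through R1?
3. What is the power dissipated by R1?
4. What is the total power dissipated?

Nodal analysis, taking node 2 as the 0 V reference.
Source V1 fixes V_0 = 10 V.
KCL at each unknown node (sum of currents leaving = 0; resistances in Ω):
  Node 1: (V_1 - 10)/4300 + (V_1 - 0)/620 = 0
Collecting terms: 0.001845 × V_1 = 0.002326  =>  V_1 = 1.26 V
Part 1:
  Read off the nodal solution: V_1 = 1.26 V
Part 2:
  I_R1 = (V_0 - V_1)/R1 = (10 - 1.26)/4300 = 0.002033 A
  Magnitude: I_R1 = 0.002033 A
Part 3:
  I_R1 = (V_0 - V_1)/R1 = (10 - 1.26)/4300 = 0.002033 A
  P_R1 = I_R1² × R1 = (0.002033)² × 4300 = 0.01776 W
Part 4:
  Power in each resistor, P = (ΔV)²/R:
    P_R1 = (10 - 1.26)²/4300 = 0.01776 W
    P_R2 = (1.26 - 0)²/620 = 0.002561 W
  P_total = P_R1 + P_R2 = 0.02033 W

Final answers:
1. V_1 = 1.26 V
2. I_R1 = 0.002033 A
3. P_R1 = 0.01776 W
4. P_total = 0.02033 W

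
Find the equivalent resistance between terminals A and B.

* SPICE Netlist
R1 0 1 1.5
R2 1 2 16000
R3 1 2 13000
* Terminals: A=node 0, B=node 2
Reduce the network between node 0 (A) and node 2 (B) by series/parallel combination:
  Rp1 = R2 ‖ R3 (parallel, both between nodes 1 and 2) = 1/(1/16000 + 1/13000) = 7172 Ω
  Rs1 = R1 + Rp1 (series, joined only at node 1) = 1.5 + 7172 = 7174 Ω
R_eq = 7.174 kΩ

Final answer: 7.174 kΩ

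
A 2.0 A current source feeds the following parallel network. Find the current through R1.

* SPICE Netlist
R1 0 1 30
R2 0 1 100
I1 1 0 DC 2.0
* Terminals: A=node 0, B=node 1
All resistors sit directly between nodes 0 and 1, so they are in parallel and share one voltage V; the full source current 2 A splits among them.
1/R_par = 1/30 + 1/100 = 0.04333 S  =>  R_par = 23.08 Ω
V = I × R_par = 2 × 23.08 = 46.15 V
I_R1 = V/R1 = 46.15/30 = 1.538 A

Final answer: 1.538 A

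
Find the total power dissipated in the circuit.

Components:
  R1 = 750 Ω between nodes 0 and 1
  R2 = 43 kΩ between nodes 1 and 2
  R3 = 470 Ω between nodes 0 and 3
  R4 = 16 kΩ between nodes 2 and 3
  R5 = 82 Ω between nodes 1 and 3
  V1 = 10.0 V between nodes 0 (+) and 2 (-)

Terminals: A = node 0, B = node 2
Nodal analysis, taking node 2 as the 0 V reference.
Source V1 fixes V_0 = 10 V.
KCL at each unknown node (sum of currents leaving = 0; resistances in Ω):
  Node 1: (V_1 - 10)/750 + (V_1 - 0)/43000 + (V_1 - V_3)/82 = 0
  Node 3: (V_3 - 10)/470 + (V_3 - 0)/16000 + (V_3 - V_1)/82 = 0
Collecting terms (coefficients in siemens):
  0.01355·V_1 - 0.0122·V_3 = 0.01333
  0.01439·V_3 - 0.0122·V_1 = 0.02128
Determinant D = (0.01355)(0.01439) - (-0.0122)(-0.0122) = 0.00004622
V_1 = [(0.01333)(0.01439) - (-0.0122)(0.02128)]/D = 9.763 V
V_3 = [(0.01355)(0.02128) - (0.01333)(-0.0122)]/D = 9.755 V
Power in each resistor, P = (ΔV)²/R:
  P_R1 = (10 - 9.763)²/750 = 0.00007506 W
  P_R2 = (9.763 - 0)²/43000 = 0.002217 W
  P_R3 = (10 - 9.755)²/470 = 0.0001273 W
  P_R4 = (0 - 9.755)²/16000 = 0.005948 W
  P_R5 = (9.763 - 9.755)²/82 = 0.0000006541 W
P_total = P_R1 + P_R2 + P_R3 + P_R4 + P_R5 = 0.008368 W

Final answer: 0.008368 W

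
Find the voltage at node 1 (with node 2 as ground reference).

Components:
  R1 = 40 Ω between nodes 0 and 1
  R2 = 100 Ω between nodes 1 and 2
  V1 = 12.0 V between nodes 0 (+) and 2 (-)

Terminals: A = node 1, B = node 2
Nodal analysis, taking node 2 as the 0 V reference.
Source V1 fixes V_0 = 12 V.
KCL at each unknown node (sum of currents leaving = 0; resistances in Ω):
  Node 1: (V_1 - 12)/40 + (V_1 - 0)/100 = 0
Collecting terms: 0.035 × V_1 = 0.3  =>  V_1 = 8.571 V
The requested potential is V_1 = 8.571 V.

Final answer: V_1 = 8.571 V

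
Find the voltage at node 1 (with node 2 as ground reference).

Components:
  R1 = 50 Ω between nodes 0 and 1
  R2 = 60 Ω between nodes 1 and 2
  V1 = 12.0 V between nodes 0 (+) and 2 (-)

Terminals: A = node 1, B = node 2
Nodal analysis, taking node 2 as the 0 V reference.
Source V1 fixes V_0 = 12 V.
KCL at each unknown node (sum of currents leaving = 0; resistances in Ω):
  Node 1: (V_1 - 12)/50 + (V_1 - 0)/60 = 0
Collecting terms: 0.03667 × V_1 = 0.24  =>  V_1 = 6.545 V
The requested potential is V_1 = 6.545 V.

Final answer: V_1 = 6.545 V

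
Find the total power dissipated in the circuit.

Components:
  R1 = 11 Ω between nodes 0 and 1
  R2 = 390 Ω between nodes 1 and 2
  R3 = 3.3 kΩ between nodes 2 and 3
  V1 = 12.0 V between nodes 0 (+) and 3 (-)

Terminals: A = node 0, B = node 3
Nodal analysis, taking node 3 as the 0 V reference.
Source V1 fixes V_0 = 12 V.
KCL at each unknown node (sum of currents leaving = 0; resistances in Ω):
  Node 1: (V_1 - 12)/11 + (V_1 - V_2)/390 = 0
  Node 2: (V_2 - V_1)/390 + (V_2 - 0)/3300 = 0
Collecting terms (coefficients in siemens):
  0.09347·V_1 - 0.002564·V_2 = 1.091
  0.002867·V_2 - 0.002564·V_1 = 0
Determinant D = (0.09347)(0.002867) - (-0.002564)(-0.002564) = 0.0002614
V_1 = [(1.091)(0.002867) - (-0.002564)(0)]/D = 11.96 V
V_2 = [(0.09347)(0) - (1.091)(-0.002564)]/D = 10.7 V
Power in each resistor, P = (ΔV)²/R:
  P_R1 = (12 - 11.96)²/11 = 0.0001156 W
  P_R2 = (11.96 - 10.7)²/390 = 0.0041 W
  P_R3 = (10.7 - 0)²/3300 = 0.03469 W
P_total = P_R1 + P_R2 + P_R3 = 0.03891 W

Final answer: 0.03891 W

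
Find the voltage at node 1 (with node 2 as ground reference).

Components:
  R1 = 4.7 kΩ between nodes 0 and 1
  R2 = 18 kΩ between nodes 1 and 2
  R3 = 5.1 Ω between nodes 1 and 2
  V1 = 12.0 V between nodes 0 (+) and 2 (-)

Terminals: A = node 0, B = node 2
Nodal analysis, taking node 2 as the 0 V reference.
Source V1 fixes V_0 = 12 V.
KCL at each unknown node (sum of currents leaving = 0; resistances in Ω):
  Node 1: (V_1 - 12)/4700 + (V_1 - 0)/18000 + (V_1 - 0)/5.1 = 0
Collecting terms: 0.1963 × V_1 = 0.002553  =>  V_1 = 0.013 V
The requested potential is V_1 = 0.013 V.

Final answer: V_1 = 0.013 V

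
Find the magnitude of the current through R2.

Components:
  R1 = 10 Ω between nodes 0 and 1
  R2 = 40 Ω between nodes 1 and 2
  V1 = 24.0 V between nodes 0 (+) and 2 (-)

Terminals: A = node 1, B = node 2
Nodal analysis, taking node 2 as the 0 V reference.
Source V1 fixes V_0 = 24 V.
KCL at each unknown node (sum of currents leaving = 0; resistances in Ω):
  Node 1: (V_1 - 24)/10 + (V_1 - 0)/40 = 0
Collecting terms: 0.125 × V_1 = 2.4  =>  V_1 = 19.2 V
I_R2 = (V_1 - V_2)/R2 = (19.2 - 0)/40 = 0.48 A
|I_R2| = 0.48 A

Final answer: |I_R2| = 0.48 A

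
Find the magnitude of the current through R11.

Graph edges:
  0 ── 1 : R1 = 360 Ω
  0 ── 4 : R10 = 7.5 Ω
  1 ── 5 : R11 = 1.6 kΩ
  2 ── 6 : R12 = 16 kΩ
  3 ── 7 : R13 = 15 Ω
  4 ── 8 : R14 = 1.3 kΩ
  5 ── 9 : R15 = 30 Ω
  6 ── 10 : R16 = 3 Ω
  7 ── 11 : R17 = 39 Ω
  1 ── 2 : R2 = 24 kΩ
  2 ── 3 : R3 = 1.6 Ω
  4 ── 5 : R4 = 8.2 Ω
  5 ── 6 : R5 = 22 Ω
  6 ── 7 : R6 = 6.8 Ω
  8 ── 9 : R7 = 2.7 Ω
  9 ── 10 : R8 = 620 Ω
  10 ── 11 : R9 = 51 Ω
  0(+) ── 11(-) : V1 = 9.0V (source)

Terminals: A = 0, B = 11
Nodal analysis, taking node 11 as the 0 V reference.
Source V1 fixes V_0 = 9 V.
KCL at each unknown node (sum of currents leaving = 0; resistances in Ω):
  Node 1: (V_1 - 9)/360 + (V_1 - V_2)/24000 + (V_1 - V_5)/1600 = 0
  Node 2: (V_2 - V_1)/24000 + (V_2 - V_3)/1.6 + (V_2 - V_6)/16000 = 0
  Node 3: (V_3 - V_2)/1.6 + (V_3 - V_7)/15 = 0
  Node 4: (V_4 - V_5)/8.2 + (V_4 - 9)/7.5 + (V_4 - V_8)/1300 = 0
  Node 5: (V_5 - V_4)/8.2 + (V_5 - V_6)/22 + (V_5 - V_1)/1600 + (V_5 - V_9)/30 = 0
  Node 6: (V_6 - V_5)/22 + (V_6 - V_7)/6.8 + (V_6 - V_2)/16000 + (V_6 - V_10)/3 = 0
  Node 7: (V_7 - V_6)/6.8 + (V_7 - V_3)/15 + (V_7 - 0)/39 = 0
  Node 8: (V_8 - V_9)/2.7 + (V_8 - V_4)/1300 = 0
  Node 9: (V_9 - V_8)/2.7 + (V_9 - V_10)/620 + (V_9 - V_5)/30 = 0
  Node 10: (V_10 - V_9)/620 + (V_10 - 0)/51 + (V_10 - V_6)/3 = 0
Collecting terms (coefficients in siemens):
  0.003444·V_1 - 0.00004167·V_2 - 0.000625·V_5 = 0.025
  0.6251·V_2 - 0.00004167·V_1 - 0.625·V_3 - 0.0000625·V_6 = 0
  0.6917·V_3 - 0.625·V_2 - 0.06667·V_7 = 0
  0.2561·V_4 - 0.122·V_5 - 0.0007692·V_8 = 1.2
  0.2014·V_5 - 0.000625·V_1 - 0.122·V_4 - 0.04545·V_6 - 0.03333·V_9 = 0
  0.5259·V_6 - 0.0000625·V_2 - 0.04545·V_5 - 0.1471·V_7 - 0.3333·V_10 = 0
  0.2394·V_7 - 0.06667·V_3 - 0.1471·V_6 = 0
  0.3711·V_8 - 0.0007692·V_4 - 0.3704·V_9 = 0
  0.4053·V_9 - 0.03333·V_5 - 0.3704·V_8 - 0.001613·V_10 = 0
  0.3546·V_10 - 0.3333·V_6 - 0.001613·V_9 = 0
Solving these 10 simultaneous equations (Gaussian elimination) gives:
  V_1 = 8.516 V, V_2 = 3.091 V, V_3 = 3.09 V, V_4 = 7.911 V
  V_5 = 6.729 V, V_6 = 3.623 V, V_7 = 3.087 V, V_8 = 6.608 V
  V_9 = 6.606 V, V_10 = 3.436 V
I_R11 = (V_1 - V_5)/R11 = (8.516 - 6.729)/1600 = 0.001117 A
|I_R11| = 0.001117 A

Final answer: |I_R11| = 0.001117 A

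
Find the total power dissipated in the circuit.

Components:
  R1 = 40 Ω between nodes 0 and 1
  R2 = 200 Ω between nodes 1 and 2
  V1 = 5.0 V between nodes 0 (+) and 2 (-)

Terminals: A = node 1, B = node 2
Nodal analysis, taking node 2 as the 0 V reference.
Source V1 fixes V_0 = 5 V.
KCL at each unknown node (sum of currents leaving = 0; resistances in Ω):
  Node 1: (V_1 - 5)/40 + (V_1 - 0)/200 = 0
Collecting terms: 0.03 × V_1 = 0.125  =>  V_1 = 4.167 V
Power in each resistor, P = (ΔV)²/R:
  P_R1 = (5 - 4.167)²/40 = 0.01736 W
  P_R2 = (4.167 - 0)²/200 = 0.08681 W
P_total = P_R1 + P_R2 = 0.1042 W

Final answer: 0.1042 W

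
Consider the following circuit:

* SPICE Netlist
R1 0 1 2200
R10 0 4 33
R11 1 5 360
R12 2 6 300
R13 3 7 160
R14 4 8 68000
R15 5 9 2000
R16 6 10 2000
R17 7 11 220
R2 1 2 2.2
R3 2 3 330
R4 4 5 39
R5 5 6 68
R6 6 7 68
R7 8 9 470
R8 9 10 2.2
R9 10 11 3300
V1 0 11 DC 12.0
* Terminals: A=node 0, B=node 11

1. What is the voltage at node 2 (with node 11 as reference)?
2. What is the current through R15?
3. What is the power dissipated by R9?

Nodal analysis, taking node 11 as the 0 V reference.
Source V1 fixes V_0 = 12 V.
KCL at each unknown node (sum of currents leaving = 0; resistances in Ω):
  Node 1: (V_1 - 12)/2200 + (V_1 - V_2)/2.2 + (V_1 - V_5)/360 = 0
  Node 2: (V_2 - V_1)/2.2 + (V_2 - V_3)/330 + (V_2 - V_6)/300 = 0
  Node 3: (V_3 - V_2)/330 + (V_3 - V_7)/160 = 0
  Node 4: (V_4 - V_5)/39 + (V_4 - 12)/33 + (V_4 - V_8)/68000 = 0
  Node 5: (V_5 - V_4)/39 + (V_5 - V_6)/68 + (V_5 - V_1)/360 + (V_5 - V_9)/2000 = 0
  Node 6: (V_6 - V_5)/68 + (V_6 - V_7)/68 + (V_6 - V_2)/300 + (V_6 - V_10)/2000 = 0
  Node 7: (V_7 - V_6)/68 + (V_7 - V_3)/160 + (V_7 - 0)/220 = 0
  Node 8: (V_8 - V_9)/470 + (V_8 - V_4)/68000 = 0
  Node 9: (V_9 - V_8)/470 + (V_9 - V_10)/2.2 + (V_9 - V_5)/2000 = 0
  Node 10: (V_10 - V_9)/2.2 + (V_10 - 0)/3300 + (V_10 - V_6)/2000 = 0
Collecting terms (coefficients in siemens):
  0.4578·V_1 - 0.4545·V_2 - 0.002778·V_5 = 0.005455
  0.4609·V_2 - 0.4545·V_1 - 0.00303·V_3 - 0.003333·V_6 = 0
  0.00928·V_3 - 0.00303·V_2 - 0.00625·V_7 = 0
  0.05596·V_4 - 0.02564·V_5 - 0.00001471·V_8 = 0.3636
  0.04362·V_5 - 0.002778·V_1 - 0.02564·V_4 - 0.01471·V_6 - 0.0005·V_9 = 0
  0.03325·V_6 - 0.003333·V_2 - 0.01471·V_5 - 0.01471·V_7 - 0.0005·V_10 = 0
  0.0255·V_7 - 0.00625·V_3 - 0.01471·V_6 = 0
  0.002142·V_8 - 0.00001471·V_4 - 0.002128·V_9 = 0
  0.4572·V_9 - 0.0005·V_5 - 0.002128·V_8 - 0.4545·V_10 = 0
  0.4553·V_10 - 0.0005·V_6 - 0.4545·V_9 = 0
Solving these 10 simultaneous equations (Gaussian elimination) gives:
  V_1 = 8.517 V, V_2 = 8.505 V, V_3 = 7.128 V, V_4 = 11.01 V
  V_5 = 9.85 V, V_6 = 8.172 V, V_7 = 6.459 V, V_8 = 6.991 V
  V_9 = 6.963 V, V_10 = 6.96 V
Part 1:
  Read off the nodal solution: V_2 = 8.505 V
Part 2:
  I_R15 = (V_5 - V_9)/R15 = (9.85 - 6.963)/2000 = 0.001444 A
  Magnitude: I_R15 = 0.001444 A
Part 3:
  I_R9 = (V_10 - V_11)/R9 = (6.96 - 0)/3300 = 0.002109 A
  P_R9 = I_R9² × R9 = (0.002109)² × 3300 = 0.01468 W

Final answers:
1. V_2 = 8.505 V
2. I_R15 = 0.001444 A
3. P_R9 = 0.01468 W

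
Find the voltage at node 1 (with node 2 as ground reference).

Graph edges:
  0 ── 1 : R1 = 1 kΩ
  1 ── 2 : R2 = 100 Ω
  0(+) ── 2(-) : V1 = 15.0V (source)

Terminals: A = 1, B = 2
Nodal analysis, taking node 2 as the 0 V reference.
Source V1 fixes V_0 = 15 V.
KCL at each unknown node (sum of currents leaving = 0; resistances in Ω):
  Node 1: (V_1 - 15)/1000 + (V_1 - 0)/100 = 0
Collecting terms: 0.011 × V_1 = 0.015  =>  V_1 = 1.364 V
The requested potential is V_1 = 1.364 V.

Final answer: V_1 = 1.364 V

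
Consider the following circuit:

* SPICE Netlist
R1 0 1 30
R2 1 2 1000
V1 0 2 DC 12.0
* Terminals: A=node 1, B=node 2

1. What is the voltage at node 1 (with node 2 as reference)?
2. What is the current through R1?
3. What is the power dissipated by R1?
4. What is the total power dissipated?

Nodal analysis, taking node 2 as the 0 V reference.
Source V1 fixes V_0 = 12 V.
KCL at each unknown node (sum of currents leaving = 0; resistances in Ω):
  Node 1: (V_1 - 12)/30 + (V_1 - 0)/1000 = 0
Collecting terms: 0.03433 × V_1 = 0.4  =>  V_1 = 11.65 V
Part 1:
  Read off the nodal solution: V_1 = 11.65 V
Part 2:
  I_R1 = (V_0 - V_1)/R1 = (12 - 11.65)/30 = 0.01165 A
  Magnitude: I_R1 = 0.01165 A
Part 3:
  I_R1 = (V_0 - V_1)/R1 = (12 - 11.65)/30 = 0.01165 A
  P_R1 = I_R1² × R1 = (0.01165)² × 30 = 0.004072 W
Part 4:
  Power in each resistor, P = (ΔV)²/R:
    P_R1 = (12 - 11.65)²/30 = 0.004072 W
    P_R2 = (11.65 - 0)²/1000 = 0.1357 W
  P_total = P_R1 + P_R2 = 0.1398 W

Final answers:
1. V_1 = 11.65 V
2. I_R1 = 0.01165 A
3. P_R1 = 0.004072 W
4. P_total = 0.1398 W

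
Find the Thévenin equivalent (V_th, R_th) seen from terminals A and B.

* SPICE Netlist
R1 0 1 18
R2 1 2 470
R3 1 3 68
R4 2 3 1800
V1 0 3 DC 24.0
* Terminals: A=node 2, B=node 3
Step 1 — V_th is the open-circuit voltage V_A - V_B (nothing connected across the terminals).
Nodal analysis, taking node 3 as the 0 V reference.
Source V1 fixes V_0 = 24 V.
KCL at each unknown node (sum of currents leaving = 0; resistances in Ω):
  Node 1: (V_1 - 24)/18 + (V_1 - V_2)/470 + (V_1 - 0)/68 = 0
  Node 2: (V_2 - V_1)/470 + (V_2 - 0)/1800 = 0
Collecting terms (coefficients in siemens):
  0.07239·V_1 - 0.002128·V_2 = 1.333
  0.002683·V_2 - 0.002128·V_1 = 0
Determinant D = (0.07239)(0.002683) - (-0.002128)(-0.002128) = 0.0001897
V_1 = [(1.333)(0.002683) - (-0.002128)(0)]/D = 18.86 V
V_2 = [(0.07239)(0) - (1.333)(-0.002128)]/D = 14.95 V
V_th = V_2 - V_3 = 14.95 - 0 = 14.95 V
Step 2 — R_th: zero the source — replace V1 by a short circuit (node 3 merges into node 0) — and find the resistance seen between A (node 2) and B (node 0).
Reduce the network between node 2 (A) and node 0 (B) by series/parallel combination:
  Rp1 = R1 ‖ R3 (parallel, both between nodes 0 and 1) = 1/(1/18 + 1/68) = 14.23 Ω
  Rs1 = R2 + Rp1 (series, joined only at node 1) = 470 + 14.23 = 484.2 Ω
  Rp2 = R4 ‖ Rs1 (parallel, both between nodes 0 and 2) = 1/(1/1800 + 1/484.2) = 381.6 Ω
R_th = 381.6 Ω

Final answer: V_th = 14.95 V, R_th = 381.6 Ω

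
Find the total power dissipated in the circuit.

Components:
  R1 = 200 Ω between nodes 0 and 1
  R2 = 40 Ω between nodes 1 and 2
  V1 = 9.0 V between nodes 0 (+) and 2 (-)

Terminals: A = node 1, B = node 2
Nodal analysis, taking node 2 as the 0 V reference.
Source V1 fixes V_0 = 9 V.
KCL at each unknown node (sum of currents leaving = 0; resistances in Ω):
  Node 1: (V_1 - 9)/200 + (V_1 - 0)/40 = 0
Collecting terms: 0.03 × V_1 = 0.045  =>  V_1 = 1.5 V
Power in each resistor, P = (ΔV)²/R:
  P_R1 = (9 - 1.5)²/200 = 0.2812 W
  P_R2 = (1.5 - 0)²/40 = 0.05625 W
P_total = P_R1 + P_R2 = 0.3375 W

Final answer: 0.3375 W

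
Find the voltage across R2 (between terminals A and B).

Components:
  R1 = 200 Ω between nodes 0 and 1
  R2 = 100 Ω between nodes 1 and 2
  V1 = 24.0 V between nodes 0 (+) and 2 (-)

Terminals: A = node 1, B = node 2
R1 and R2 are in series across V1 (node 0 → node 1 → node 2), and the output A–B is taken across R2, so this is a voltage divider.
Series current: I = V1/(R1 + R2) = 24/(200 + 100) = 24/300 = 0.08 A
V_R2 = I × R2 = V1 × R2/(R1 + R2) = 24 × 100/300 = 8 V

Final answer: 8 V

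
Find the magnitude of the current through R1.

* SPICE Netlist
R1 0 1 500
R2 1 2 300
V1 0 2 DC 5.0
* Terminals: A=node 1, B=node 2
Nodal analysis, taking node 2 as the 0 V reference.
Source V1 fixes V_0 = 5 V.
KCL at each unknown node (sum of currents leaving = 0; resistances in Ω):
  Node 1: (V_1 - 5)/500 + (V_1 - 0)/300 = 0
Collecting terms: 0.005333 × V_1 = 0.01  =>  V_1 = 1.875 V
I_R1 = (V_0 - V_1)/R1 = (5 - 1.875)/500 = 0.00625 A
|I_R1| = 0.00625 A

Final answer: |I_R1| = 0.00625 A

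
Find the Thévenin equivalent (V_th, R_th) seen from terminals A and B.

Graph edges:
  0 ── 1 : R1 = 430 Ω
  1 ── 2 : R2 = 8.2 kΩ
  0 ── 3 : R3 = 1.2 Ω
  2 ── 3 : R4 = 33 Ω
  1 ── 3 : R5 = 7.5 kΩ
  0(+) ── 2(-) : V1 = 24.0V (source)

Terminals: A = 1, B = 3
Step 1 — V_th is the open-circuit voltage V_A - V_B (nothing connected across the terminals).
Nodal analysis, taking node 2 as the 0 V reference.
Source V1 fixes V_0 = 24 V.
KCL at each unknown node (sum of currents leaving = 0; resistances in Ω):
  Node 1: (V_1 - 24)/430 + (V_1 - 0)/8200 + (V_1 - V_3)/7500 = 0
  Node 3: (V_3 - 24)/1.2 + (V_3 - 0)/33 + (V_3 - V_1)/7500 = 0
Collecting terms (coefficients in siemens):
  0.002581·V_1 - 0.0001333·V_3 = 0.05581
  0.8638·V_3 - 0.0001333·V_1 = 20
Determinant D = (0.002581)(0.8638) - (-0.0001333)(-0.0001333) = 0.002229
V_1 = [(0.05581)(0.8638) - (-0.0001333)(20)]/D = 22.82 V
V_3 = [(0.002581)(20) - (0.05581)(-0.0001333)]/D = 23.16 V
V_th = V_1 - V_3 = 22.82 - 23.16 = -0.3354 V
Step 2 — R_th: zero the source — replace V1 by a short circuit (node 2 merges into node 0) — and find the resistance seen between A (node 1) and B (node 3).
Reduce the network between node 1 (A) and node 3 (B) by series/parallel combination:
  Rp1 = R1 ‖ R2 (parallel, both between nodes 0 and 1) = 1/(1/430 + 1/8200) = 408.6 Ω
  Rp2 = R3 ‖ R4 (parallel, both between nodes 0 and 3) = 1/(1/1.2 + 1/33) = 1.158 Ω
  Rs1 = Rp1 + Rp2 (series, joined only at node 0) = 408.6 + 1.158 = 409.7 Ω
  Rp3 = R5 ‖ Rs1 (parallel, both between nodes 1 and 3) = 1/(1/7500 + 1/409.7) = 388.5 Ω
R_th = 388.5 Ω

Final answer: V_th = -0.3354 V, R_th = 388.5 Ω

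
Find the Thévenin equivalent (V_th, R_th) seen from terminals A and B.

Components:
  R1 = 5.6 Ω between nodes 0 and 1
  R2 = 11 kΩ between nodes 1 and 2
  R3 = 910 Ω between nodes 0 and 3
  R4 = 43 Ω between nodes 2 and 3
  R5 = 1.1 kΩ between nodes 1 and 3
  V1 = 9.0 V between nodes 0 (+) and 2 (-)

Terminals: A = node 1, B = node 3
Step 1 — V_th is the open-circuit voltage V_A - V_B (nothing connected across the terminals).
Nodal analysis, taking node 2 as the 0 V reference.
Source V1 fixes V_0 = 9 V.
KCL at each unknown node (sum of currents leaving = 0; resistances in Ω):
  Node 1: (V_1 - 9)/5.6 + (V_1 - 0)/11000 + (V_1 - V_3)/1100 = 0
  Node 3: (V_3 - 9)/910 + (V_3 - 0)/43 + (V_3 - V_1)/1100 = 0
Collecting terms (coefficients in siemens):
  0.1796·V_1 - 0.0009091·V_3 = 1.607
  0.02526·V_3 - 0.0009091·V_1 = 0.00989
Determinant D = (0.1796)(0.02526) - (-0.0009091)(-0.0009091) = 0.004536
V_1 = [(1.607)(0.02526) - (-0.0009091)(0.00989)]/D = 8.953 V
V_3 = [(0.1796)(0.00989) - (1.607)(-0.0009091)]/D = 0.7137 V
V_th = V_1 - V_3 = 8.953 - 0.7137 = 8.24 V
Step 2 — R_th: zero the source — replace V1 by a short circuit (node 2 merges into node 0) — and find the resistance seen between A (node 1) and B (node 3).
Reduce the network between node 1 (A) and node 3 (B) by series/parallel combination:
  Rp1 = R1 ‖ R2 (parallel, both between nodes 0 and 1) = 1/(1/5.6 + 1/11000) = 5.597 Ω
  Rp2 = R3 ‖ R4 (parallel, both between nodes 0 and 3) = 1/(1/910 + 1/43) = 41.06 Ω
  Rs1 = Rp1 + Rp2 (series, joined only at node 0) = 5.597 + 41.06 = 46.66 Ω
  Rp3 = R5 ‖ Rs1 (parallel, both between nodes 1 and 3) = 1/(1/1100 + 1/46.66) = 44.76 Ω
R_th = 44.76 Ω

Final answer: V_th = 8.24 V, R_th = 44.76 Ω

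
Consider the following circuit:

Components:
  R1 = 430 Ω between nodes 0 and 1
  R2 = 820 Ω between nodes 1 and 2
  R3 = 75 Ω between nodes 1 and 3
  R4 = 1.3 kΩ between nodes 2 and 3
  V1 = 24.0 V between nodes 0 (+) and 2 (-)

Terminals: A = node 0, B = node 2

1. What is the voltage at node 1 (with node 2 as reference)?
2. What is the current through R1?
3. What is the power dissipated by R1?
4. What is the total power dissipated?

Nodal analysis, taking node 2 as the 0 V reference.
Source V1 fixes V_0 = 24 V.
KCL at each unknown node (sum of currents leaving = 0; resistances in Ω):
  Node 1: (V_1 - 24)/430 + (V_1 - 0)/820 + (V_1 - V_3)/75 = 0
  Node 3: (V_3 - V_1)/75 + (V_3 - 0)/1300 = 0
Collecting terms (coefficients in siemens):
  0.01688·V_1 - 0.01333·V_3 = 0.05581
  0.0141·V_3 - 0.01333·V_1 = 0
Determinant D = (0.01688)(0.0141) - (-0.01333)(-0.01333) = 0.00006025
V_1 = [(0.05581)(0.0141) - (-0.01333)(0)]/D = 13.06 V
V_3 = [(0.01688)(0) - (0.05581)(-0.01333)]/D = 12.35 V
Part 1:
  Read off the nodal solution: V_1 = 13.06 V
Part 2:
  I_R1 = (V_0 - V_1)/R1 = (24 - 13.06)/430 = 0.02543 A
  Magnitude: I_R1 = 0.02543 A
Part 3:
  I_R1 = (V_0 - V_1)/R1 = (24 - 13.06)/430 = 0.02543 A
  P_R1 = I_R1² × R1 = (0.02543)² × 430 = 0.2781 W
Part 4:
  Power in each resistor, P = (ΔV)²/R:
    P_R1 = (24 - 13.06)²/430 = 0.2781 W
    P_R2 = (13.06 - 0)²/820 = 0.2081 W
    P_R3 = (13.06 - 12.35)²/75 = 0.00677 W
    P_R4 = (0 - 12.35)²/1300 = 0.1174 W
  P_total = P_R1 + P_R2 + P_R3 + P_R4 = 0.6104 W

Final answers:
1. V_1 = 13.06 V
2. I_R1 = 0.02543 A
3. P_R1 = 0.2781 W
4. P_total = 0.6104 W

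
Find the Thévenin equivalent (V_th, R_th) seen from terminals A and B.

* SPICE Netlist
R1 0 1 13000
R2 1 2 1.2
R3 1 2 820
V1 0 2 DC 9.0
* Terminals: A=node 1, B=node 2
Step 1 — V_th is the open-circuit voltage V_A - V_B (nothing connected across the terminals).
Nodal analysis, taking node 2 as the 0 V reference.
Source V1 fixes V_0 = 9 V.
KCL at each unknown node (sum of currents leaving = 0; resistances in Ω):
  Node 1: (V_1 - 9)/13000 + (V_1 - 0)/1.2 + (V_1 - 0)/820 = 0
Collecting terms: 0.8346 × V_1 = 0.0006923  =>  V_1 = 0.0008295 V
V_th = V_1 - V_2 = 0.0008295 - 0 = 0.0008295 V
Step 2 — R_th: zero the source — replace V1 by a short circuit (node 2 merges into node 0) — and find the resistance seen between A (node 1) and B (node 0).
Reduce the network between node 1 (A) and node 0 (B) by series/parallel combination:
  Rp1 = R1 ‖ R2 ‖ R3 (parallel, all between nodes 0 and 1) = 1/(1/13000 + 1/1.2 + 1/820) = 1.198 Ω
R_th = 1.198 Ω

Final answer: V_th = 0.0008295 V, R_th = 1.198 Ω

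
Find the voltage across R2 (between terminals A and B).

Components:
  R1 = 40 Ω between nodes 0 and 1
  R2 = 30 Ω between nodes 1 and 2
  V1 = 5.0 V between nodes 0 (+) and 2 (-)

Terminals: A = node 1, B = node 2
R1 and R2 are in series across V1 (node 0 → node 1 → node 2), and the output A–B is taken across R2, so this is a voltage divider.
Series current: I = V1/(R1 + R2) = 5/(40 + 30) = 5/70 = 0.07143 A
V_R2 = I × R2 = V1 × R2/(R1 + R2) = 5 × 30/70 = 2.143 V

Final answer: 2.143 V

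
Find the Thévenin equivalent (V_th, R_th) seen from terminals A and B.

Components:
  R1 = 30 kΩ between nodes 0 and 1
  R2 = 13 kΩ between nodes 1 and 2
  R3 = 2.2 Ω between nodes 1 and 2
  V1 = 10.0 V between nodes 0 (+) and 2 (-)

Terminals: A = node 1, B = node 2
Step 1 — V_th is the open-circuit voltage V_A - V_B (nothing connected across the terminals).
Nodal analysis, taking node 2 as the 0 V reference.
Source V1 fixes V_0 = 10 V.
KCL at each unknown node (sum of currents leaving = 0; resistances in Ω):
  Node 1: (V_1 - 10)/30000 + (V_1 - 0)/13000 + (V_1 - 0)/2.2 = 0
Collecting terms: 0.4547 × V_1 = 0.0003333  =>  V_1 = 0.0007332 V
V_th = V_1 - V_2 = 0.0007332 - 0 = 0.0007332 V
Step 2 — R_th: zero the source — replace V1 by a short circuit (node 2 merges into node 0) — and find the resistance seen between A (node 1) and B (node 0).
Reduce the network between node 1 (A) and node 0 (B) by series/parallel combination:
  Rp1 = R1 ‖ R2 ‖ R3 (parallel, all between nodes 0 and 1) = 1/(1/30000 + 1/13000 + 1/2.2) = 2.199 Ω
R_th = 2.199 Ω

Final answer: V_th = 0.0007332 V, R_th = 2.199 Ω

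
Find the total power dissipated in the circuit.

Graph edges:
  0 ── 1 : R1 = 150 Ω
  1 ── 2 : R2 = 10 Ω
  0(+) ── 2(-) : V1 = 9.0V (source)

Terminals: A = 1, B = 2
Nodal analysis, taking node 2 as the 0 V reference.
Source V1 fixes V_0 = 9 V.
KCL at each unknown node (sum of currents leaving = 0; resistances in Ω):
  Node 1: (V_1 - 9)/150 + (V_1 - 0)/10 = 0
Collecting terms: 0.1067 × V_1 = 0.06  =>  V_1 = 0.5625 V
Power in each resistor, P = (ΔV)²/R:
  P_R1 = (9 - 0.5625)²/150 = 0.4746 W
  P_R2 = (0.5625 - 0)²/10 = 0.03164 W
P_total = P_R1 + P_R2 = 0.5062 W

Final answer: 0.5062 W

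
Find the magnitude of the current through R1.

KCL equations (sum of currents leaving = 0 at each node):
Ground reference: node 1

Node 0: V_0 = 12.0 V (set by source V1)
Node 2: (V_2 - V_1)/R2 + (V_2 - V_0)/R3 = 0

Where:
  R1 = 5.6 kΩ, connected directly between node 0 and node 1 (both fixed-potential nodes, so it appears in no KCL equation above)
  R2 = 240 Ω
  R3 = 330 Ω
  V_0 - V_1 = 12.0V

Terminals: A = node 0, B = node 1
Nodal analysis, taking node 1 as the 0 V reference.
Source V1 fixes V_0 = 12 V.
KCL at each unknown node (sum of currents leaving = 0; resistances in Ω):
  Node 2: (V_2 - 0)/240 + (V_2 - 12)/330 = 0
Collecting terms: 0.007197 × V_2 = 0.03636  =>  V_2 = 5.053 V
I_R1 = (V_0 - V_1)/R1 = (12 - 0)/5600 = 0.002143 A
|I_R1| = 0.002143 A

Final answer: |I_R1| = 0.002143 A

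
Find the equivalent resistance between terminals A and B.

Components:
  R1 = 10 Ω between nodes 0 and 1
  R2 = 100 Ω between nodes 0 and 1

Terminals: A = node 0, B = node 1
Reduce the network between node 0 (A) and node 1 (B) by series/parallel combination:
  Rp1 = R1 ‖ R2 (parallel, both between nodes 0 and 1) = 1/(1/10 + 1/100) = 9.091 Ω
R_eq = 9.091 Ω

Final answer: 9.091 Ω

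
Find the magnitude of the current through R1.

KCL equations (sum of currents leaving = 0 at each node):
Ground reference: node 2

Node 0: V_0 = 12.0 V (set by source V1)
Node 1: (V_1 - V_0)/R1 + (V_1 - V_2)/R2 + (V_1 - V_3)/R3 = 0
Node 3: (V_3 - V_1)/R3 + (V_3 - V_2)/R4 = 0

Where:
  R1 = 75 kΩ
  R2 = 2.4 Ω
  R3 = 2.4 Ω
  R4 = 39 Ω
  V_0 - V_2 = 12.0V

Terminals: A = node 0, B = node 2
Nodal analysis, taking node 2 as the 0 V reference.
Source V1 fixes V_0 = 12 V.
KCL at each unknown node (sum of currents leaving = 0; resistances in Ω):
  Node 1: (V_1 - 12)/75000 + (V_1 - 0)/2.4 + (V_1 - V_3)/2.4 = 0
  Node 3: (V_3 - V_1)/2.4 + (V_3 - 0)/39 = 0
Collecting terms (coefficients in siemens):
  0.8333·V_1 - 0.4167·V_3 = 0.00016
  0.4423·V_3 - 0.4167·V_1 = 0
Determinant D = (0.8333)(0.4423) - (-0.4167)(-0.4167) = 0.195
V_1 = [(0.00016)(0.4423) - (-0.4167)(0)]/D = 0.0003629 V
V_3 = [(0.8333)(0) - (0.00016)(-0.4167)]/D = 0.0003419 V
I_R1 = (V_0 - V_1)/R1 = (12 - 0.0003629)/75000 = 0.00016 A
|I_R1| = 0.00016 A

Final answer: |I_R1| = 0.00016 A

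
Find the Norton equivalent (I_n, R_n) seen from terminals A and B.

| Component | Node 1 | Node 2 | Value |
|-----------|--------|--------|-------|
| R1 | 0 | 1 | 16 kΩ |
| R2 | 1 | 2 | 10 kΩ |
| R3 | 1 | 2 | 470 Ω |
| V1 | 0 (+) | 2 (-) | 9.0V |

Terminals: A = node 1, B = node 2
Find the Thévenin equivalent first; then I_n = V_th/R_th and R_n = R_th.
Step 1 — V_th is the open-circuit voltage V_A - V_B (nothing connected across the terminals).
Nodal analysis, taking node 2 as the 0 V reference.
Source V1 fixes V_0 = 9 V.
KCL at each unknown node (sum of currents leaving = 0; resistances in Ω):
  Node 1: (V_1 - 9)/16000 + (V_1 - 0)/10000 + (V_1 - 0)/470 = 0
Collecting terms: 0.00229 × V_1 = 0.0005625  =>  V_1 = 0.2456 V
V_th = V_1 - V_2 = 0.2456 - 0 = 0.2456 V
Step 2 — R_th: zero the source — replace V1 by a short circuit (node 2 merges into node 0) — and find the resistance seen between A (node 1) and B (node 0).
Reduce the network between node 1 (A) and node 0 (B) by series/parallel combination:
  Rp1 = R1 ‖ R2 ‖ R3 (parallel, all between nodes 0 and 1) = 1/(1/16000 + 1/10000 + 1/470) = 436.7 Ω
R_th = 436.7 Ω
I_n = V_th/R_th = 0.2456/436.7 = 0.0005625 A, and R_n = R_th = 436.7 Ω

Final answer: I_n = 0.0005625 A, R_n = 436.7 Ω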